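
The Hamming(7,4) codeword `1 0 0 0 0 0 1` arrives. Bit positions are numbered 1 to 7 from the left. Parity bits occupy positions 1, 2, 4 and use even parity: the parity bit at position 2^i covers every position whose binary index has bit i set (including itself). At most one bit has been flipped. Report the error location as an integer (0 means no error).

6

s1: b1⊕b3⊕b5⊕b7 = 1⊕0⊕0⊕1 = 0
s2: b2⊕b3⊕b6⊕b7 = 0⊕0⊕0⊕1 = 1
s4: b4⊕b5⊕b6⊕b7 = 0⊕0⊕0⊕1 = 1
Syndrome (s4...s1) = 110 → position 6.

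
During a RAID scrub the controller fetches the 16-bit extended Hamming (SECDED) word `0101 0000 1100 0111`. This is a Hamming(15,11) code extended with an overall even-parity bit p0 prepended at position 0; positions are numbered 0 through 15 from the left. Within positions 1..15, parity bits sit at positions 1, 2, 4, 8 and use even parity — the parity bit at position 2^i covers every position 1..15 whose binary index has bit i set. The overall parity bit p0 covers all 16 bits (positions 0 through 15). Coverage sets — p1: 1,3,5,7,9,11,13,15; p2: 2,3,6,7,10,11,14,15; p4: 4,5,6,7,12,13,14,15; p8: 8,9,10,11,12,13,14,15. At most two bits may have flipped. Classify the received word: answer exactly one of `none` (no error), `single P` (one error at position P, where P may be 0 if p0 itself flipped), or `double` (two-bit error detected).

s1: b1⊕b3⊕b5⊕b7⊕b9⊕b11⊕b13⊕b15 = 1⊕1⊕0⊕0⊕1⊕0⊕1⊕1 = 1
s2: b2⊕b3⊕b6⊕b7⊕b10⊕b11⊕b14⊕b15 = 0⊕1⊕0⊕0⊕0⊕0⊕1⊕1 = 1
s4: b4⊕b5⊕b6⊕b7⊕b12⊕b13⊕b14⊕b15 = 0⊕0⊕0⊕0⊕0⊕1⊕1⊕1 = 1
s8: b8⊕b9⊕b10⊕b11⊕b12⊕b13⊕b14⊕b15 = 1⊕1⊕0⊕0⊕0⊕1⊕1⊕1 = 1
Syndrome (s8...s1) = 1111 → position 15.
Overall parity (XOR of all 16 bits, including p0): 0⊕1⊕0⊕1⊕0⊕0⊕0⊕0⊕1⊕1⊕0⊕0⊕0⊕1⊕1⊕1 = 1
Overall=1, syndrome position=15 → single-bit error at position 15.

single 15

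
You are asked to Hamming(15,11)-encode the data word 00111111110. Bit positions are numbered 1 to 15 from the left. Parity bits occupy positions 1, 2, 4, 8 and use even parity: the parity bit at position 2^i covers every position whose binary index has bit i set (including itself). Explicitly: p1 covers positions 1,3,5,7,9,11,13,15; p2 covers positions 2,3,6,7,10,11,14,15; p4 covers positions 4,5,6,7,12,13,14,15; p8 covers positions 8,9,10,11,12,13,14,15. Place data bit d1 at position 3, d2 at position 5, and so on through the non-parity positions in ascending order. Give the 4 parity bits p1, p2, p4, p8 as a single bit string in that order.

Place data bits at non-power-of-two positions: b3=0, b5=0, b6=1, b7=1, b9=1, b10=1, b11=1, b12=1, b13=1, b14=1, b15=0.
p1 = XOR of data positions {3,5,7,9,11,13,15} = 0⊕0⊕1⊕1⊕1⊕1⊕0 = 0
p2 = XOR of data positions {3,6,7,10,11,14,15} = 0⊕1⊕1⊕1⊕1⊕1⊕0 = 1
p4 = XOR of data positions {5,6,7,12,13,14,15} = 0⊕1⊕1⊕1⊕1⊕1⊕0 = 1
p8 = XOR of data positions {9,10,11,12,13,14,15} = 1⊕1⊕1⊕1⊕1⊕1⊕0 = 0
Parity bits p1,p2,p4,p8 = 0110

0110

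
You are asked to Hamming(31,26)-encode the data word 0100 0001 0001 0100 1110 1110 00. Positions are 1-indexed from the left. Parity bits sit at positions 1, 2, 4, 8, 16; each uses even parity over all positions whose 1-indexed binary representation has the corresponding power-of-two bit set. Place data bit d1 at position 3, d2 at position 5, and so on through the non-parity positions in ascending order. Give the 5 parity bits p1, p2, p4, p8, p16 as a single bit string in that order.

Place data bits at non-power-of-two positions: b3=0, b5=1, b6=0, b7=0, b9=0, b10=0, b11=0, b12=1, b13=0, b14=0, b15=0, b17=1, b18=0, b19=1, b20=0, b21=0, b22=1, b23=1, b24=1, b25=0, b26=1, b27=1, b28=1, b29=0, b30=0, b31=0.
p1 = XOR of data positions {3,5,7,9,11,13,15,17,19,21,23,25,27,29,31} = 0⊕1⊕0⊕0⊕0⊕0⊕0⊕1⊕1⊕0⊕1⊕0⊕1⊕0⊕0 = 1
p2 = XOR of data positions {3,6,7,10,11,14,15,18,19,22,23,26,27,30,31} = 0⊕0⊕0⊕0⊕0⊕0⊕0⊕0⊕1⊕1⊕1⊕1⊕1⊕0⊕0 = 1
p4 = XOR of data positions {5,6,7,12,13,14,15,20,21,22,23,28,29,30,31} = 1⊕0⊕0⊕1⊕0⊕0⊕0⊕0⊕0⊕1⊕1⊕1⊕0⊕0⊕0 = 1
p8 = XOR of data positions {9,10,11,12,13,14,15,24,25,26,27,28,29,30,31} = 0⊕0⊕0⊕1⊕0⊕0⊕0⊕1⊕0⊕1⊕1⊕1⊕0⊕0⊕0 = 1
p16 = XOR of data positions {17,18,19,20,21,22,23,24,25,26,27,28,29,30,31} = 1⊕0⊕1⊕0⊕0⊕1⊕1⊕1⊕0⊕1⊕1⊕1⊕0⊕0⊕0 = 0
Parity bits p1,p2,p4,p8,p16 = 11110

11110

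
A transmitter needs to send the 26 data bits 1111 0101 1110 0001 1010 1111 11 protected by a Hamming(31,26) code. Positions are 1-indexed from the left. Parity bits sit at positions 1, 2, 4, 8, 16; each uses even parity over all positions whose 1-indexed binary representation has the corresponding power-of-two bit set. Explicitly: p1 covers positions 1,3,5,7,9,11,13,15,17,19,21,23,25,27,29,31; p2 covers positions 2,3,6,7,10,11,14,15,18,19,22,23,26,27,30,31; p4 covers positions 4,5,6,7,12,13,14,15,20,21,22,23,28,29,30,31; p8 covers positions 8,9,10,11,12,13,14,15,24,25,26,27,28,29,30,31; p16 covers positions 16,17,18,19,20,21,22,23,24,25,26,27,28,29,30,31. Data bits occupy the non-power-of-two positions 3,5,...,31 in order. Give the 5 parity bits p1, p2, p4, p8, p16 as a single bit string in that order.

Place data bits at non-power-of-two positions: b3=1, b5=1, b6=1, b7=1, b9=0, b10=1, b11=0, b12=1, b13=1, b14=1, b15=1, b17=0, b18=0, b19=0, b20=0, b21=1, b22=1, b23=0, b24=1, b25=0, b26=1, b27=1, b28=1, b29=1, b30=1, b31=1.
p1 = XOR of data positions {3,5,7,9,11,13,15,17,19,21,23,25,27,29,31} = 1⊕1⊕1⊕0⊕0⊕1⊕1⊕0⊕0⊕1⊕0⊕0⊕1⊕1⊕1 = 1
p2 = XOR of data positions {3,6,7,10,11,14,15,18,19,22,23,26,27,30,31} = 1⊕1⊕1⊕1⊕0⊕1⊕1⊕0⊕0⊕1⊕0⊕1⊕1⊕1⊕1 = 1
p4 = XOR of data positions {5,6,7,12,13,14,15,20,21,22,23,28,29,30,31} = 1⊕1⊕1⊕1⊕1⊕1⊕1⊕0⊕1⊕1⊕0⊕1⊕1⊕1⊕1 = 1
p8 = XOR of data positions {9,10,11,12,13,14,15,24,25,26,27,28,29,30,31} = 0⊕1⊕0⊕1⊕1⊕1⊕1⊕1⊕0⊕1⊕1⊕1⊕1⊕1⊕1 = 0
p16 = XOR of data positions {17,18,19,20,21,22,23,24,25,26,27,28,29,30,31} = 0⊕0⊕0⊕0⊕1⊕1⊕0⊕1⊕0⊕1⊕1⊕1⊕1⊕1⊕1 = 1
Parity bits p1,p2,p4,p8,p16 = 11101

11101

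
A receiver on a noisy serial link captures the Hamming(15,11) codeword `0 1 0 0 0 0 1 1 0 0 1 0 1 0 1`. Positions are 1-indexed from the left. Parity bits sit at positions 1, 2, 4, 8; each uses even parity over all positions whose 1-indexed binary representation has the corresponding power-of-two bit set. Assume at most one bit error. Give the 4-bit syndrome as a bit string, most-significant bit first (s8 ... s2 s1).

0100

s1: b1⊕b3⊕b5⊕b7⊕b9⊕b11⊕b13⊕b15 = 0⊕0⊕0⊕1⊕0⊕1⊕1⊕1 = 0
s2: b2⊕b3⊕b6⊕b7⊕b10⊕b11⊕b14⊕b15 = 1⊕0⊕0⊕1⊕0⊕1⊕0⊕1 = 0
s4: b4⊕b5⊕b6⊕b7⊕b12⊕b13⊕b14⊕b15 = 0⊕0⊕0⊕1⊕0⊕1⊕0⊕1 = 1
s8: b8⊕b9⊕b10⊕b11⊕b12⊕b13⊕b14⊕b15 = 1⊕0⊕0⊕1⊕0⊕1⊕0⊕1 = 0
Syndrome (s8...s1) = 0100 → position 4.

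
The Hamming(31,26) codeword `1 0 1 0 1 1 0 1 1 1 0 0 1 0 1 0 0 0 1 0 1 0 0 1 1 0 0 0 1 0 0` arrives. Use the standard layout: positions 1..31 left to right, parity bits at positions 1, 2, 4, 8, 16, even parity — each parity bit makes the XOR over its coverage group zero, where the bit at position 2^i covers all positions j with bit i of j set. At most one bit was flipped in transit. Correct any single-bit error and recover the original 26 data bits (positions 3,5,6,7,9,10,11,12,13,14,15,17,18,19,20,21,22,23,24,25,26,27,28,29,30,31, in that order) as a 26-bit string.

s1: b1⊕b3⊕b5⊕b7⊕b9⊕b11⊕b13⊕b15⊕b17⊕b19⊕b21⊕b23⊕b25⊕b27⊕b29⊕b31 = 1⊕1⊕1⊕0⊕1⊕0⊕1⊕1⊕0⊕1⊕1⊕0⊕1⊕0⊕1⊕0 = 0
s2: b2⊕b3⊕b6⊕b7⊕b10⊕b11⊕b14⊕b15⊕b18⊕b19⊕b22⊕b23⊕b26⊕b27⊕b30⊕b31 = 0⊕1⊕1⊕0⊕1⊕0⊕0⊕1⊕0⊕1⊕0⊕0⊕0⊕0⊕0⊕0 = 1
s4: b4⊕b5⊕b6⊕b7⊕b12⊕b13⊕b14⊕b15⊕b20⊕b21⊕b22⊕b23⊕b28⊕b29⊕b30⊕b31 = 0⊕1⊕1⊕0⊕0⊕1⊕0⊕1⊕0⊕1⊕0⊕0⊕0⊕1⊕0⊕0 = 0
s8: b8⊕b9⊕b10⊕b11⊕b12⊕b13⊕b14⊕b15⊕b24⊕b25⊕b26⊕b27⊕b28⊕b29⊕b30⊕b31 = 1⊕1⊕1⊕0⊕0⊕1⊕0⊕1⊕1⊕1⊕0⊕0⊕0⊕1⊕0⊕0 = 0
s16: b16⊕b17⊕b18⊕b19⊕b20⊕b21⊕b22⊕b23⊕b24⊕b25⊕b26⊕b27⊕b28⊕b29⊕b30⊕b31 = 0⊕0⊕0⊕1⊕0⊕1⊕0⊕0⊕1⊕1⊕0⊕0⊕0⊕1⊕0⊕0 = 1
Syndrome (s16...s1) = 10010 → position 18.
Flip bit 18: corrected codeword = 1010110111001010011010011000100
Data bits at positions 3,5,6,7,9,10,11,12,13,14,15,17,18,19,20,21,22,23,24,25,26,27,28,29,30,31: 11101100101011010011000100

11101100101011010011000100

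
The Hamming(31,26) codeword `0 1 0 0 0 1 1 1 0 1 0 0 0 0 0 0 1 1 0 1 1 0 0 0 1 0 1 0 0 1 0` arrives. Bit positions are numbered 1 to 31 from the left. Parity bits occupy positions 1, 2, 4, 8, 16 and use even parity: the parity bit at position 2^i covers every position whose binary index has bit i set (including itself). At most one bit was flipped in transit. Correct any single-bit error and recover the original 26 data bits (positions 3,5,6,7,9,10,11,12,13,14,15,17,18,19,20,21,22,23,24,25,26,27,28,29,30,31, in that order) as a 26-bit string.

00110100000110110001010011

s1: b1⊕b3⊕b5⊕b7⊕b9⊕b11⊕b13⊕b15⊕b17⊕b19⊕b21⊕b23⊕b25⊕b27⊕b29⊕b31 = 0⊕0⊕0⊕1⊕0⊕0⊕0⊕0⊕1⊕0⊕1⊕0⊕1⊕1⊕0⊕0 = 1
s2: b2⊕b3⊕b6⊕b7⊕b10⊕b11⊕b14⊕b15⊕b18⊕b19⊕b22⊕b23⊕b26⊕b27⊕b30⊕b31 = 1⊕0⊕1⊕1⊕1⊕0⊕0⊕0⊕1⊕0⊕0⊕0⊕0⊕1⊕1⊕0 = 1
s4: b4⊕b5⊕b6⊕b7⊕b12⊕b13⊕b14⊕b15⊕b20⊕b21⊕b22⊕b23⊕b28⊕b29⊕b30⊕b31 = 0⊕0⊕1⊕1⊕0⊕0⊕0⊕0⊕1⊕1⊕0⊕0⊕0⊕0⊕1⊕0 = 1
s8: b8⊕b9⊕b10⊕b11⊕b12⊕b13⊕b14⊕b15⊕b24⊕b25⊕b26⊕b27⊕b28⊕b29⊕b30⊕b31 = 1⊕0⊕1⊕0⊕0⊕0⊕0⊕0⊕0⊕1⊕0⊕1⊕0⊕0⊕1⊕0 = 1
s16: b16⊕b17⊕b18⊕b19⊕b20⊕b21⊕b22⊕b23⊕b24⊕b25⊕b26⊕b27⊕b28⊕b29⊕b30⊕b31 = 0⊕1⊕1⊕0⊕1⊕1⊕0⊕0⊕0⊕1⊕0⊕1⊕0⊕0⊕1⊕0 = 1
Syndrome (s16...s1) = 11111 → position 31.
Flip bit 31: corrected codeword = 0100011101000000110110001010011
Data bits at positions 3,5,6,7,9,10,11,12,13,14,15,17,18,19,20,21,22,23,24,25,26,27,28,29,30,31: 00110100000110110001010011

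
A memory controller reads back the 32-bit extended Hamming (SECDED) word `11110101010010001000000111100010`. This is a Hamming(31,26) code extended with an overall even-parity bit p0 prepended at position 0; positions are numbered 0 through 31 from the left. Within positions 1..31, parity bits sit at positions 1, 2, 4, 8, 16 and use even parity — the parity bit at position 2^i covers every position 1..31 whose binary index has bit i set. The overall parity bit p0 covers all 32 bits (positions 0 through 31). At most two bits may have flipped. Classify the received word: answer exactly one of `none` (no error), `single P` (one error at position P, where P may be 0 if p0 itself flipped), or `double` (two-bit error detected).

s1: b1⊕b3⊕b5⊕b7⊕b9⊕b11⊕b13⊕b15⊕b17⊕b19⊕b21⊕b23⊕b25⊕b27⊕b29⊕b31 = 1⊕1⊕1⊕1⊕1⊕0⊕0⊕0⊕0⊕0⊕0⊕1⊕1⊕0⊕0⊕0 = 1
s2: b2⊕b3⊕b6⊕b7⊕b10⊕b11⊕b14⊕b15⊕b18⊕b19⊕b22⊕b23⊕b26⊕b27⊕b30⊕b31 = 1⊕1⊕0⊕1⊕0⊕0⊕0⊕0⊕0⊕0⊕0⊕1⊕1⊕0⊕1⊕0 = 0
s4: b4⊕b5⊕b6⊕b7⊕b12⊕b13⊕b14⊕b15⊕b20⊕b21⊕b22⊕b23⊕b28⊕b29⊕b30⊕b31 = 0⊕1⊕0⊕1⊕1⊕0⊕0⊕0⊕0⊕0⊕0⊕1⊕0⊕0⊕1⊕0 = 1
s8: b8⊕b9⊕b10⊕b11⊕b12⊕b13⊕b14⊕b15⊕b24⊕b25⊕b26⊕b27⊕b28⊕b29⊕b30⊕b31 = 0⊕1⊕0⊕0⊕1⊕0⊕0⊕0⊕1⊕1⊕1⊕0⊕0⊕0⊕1⊕0 = 0
s16: b16⊕b17⊕b18⊕b19⊕b20⊕b21⊕b22⊕b23⊕b24⊕b25⊕b26⊕b27⊕b28⊕b29⊕b30⊕b31 = 1⊕0⊕0⊕0⊕0⊕0⊕0⊕1⊕1⊕1⊕1⊕0⊕0⊕0⊕1⊕0 = 0
Syndrome (s16...s1) = 00101 → position 5.
Overall parity (XOR of all 32 bits, including p0): 1⊕1⊕1⊕1⊕0⊕1⊕0⊕1⊕0⊕1⊕0⊕0⊕1⊕0⊕0⊕0⊕1⊕0⊕0⊕0⊕0⊕0⊕0⊕1⊕1⊕1⊕1⊕0⊕0⊕0⊕1⊕0 = 0
Overall=0, syndrome position=5 → double-bit error detected (uncorrectable).

double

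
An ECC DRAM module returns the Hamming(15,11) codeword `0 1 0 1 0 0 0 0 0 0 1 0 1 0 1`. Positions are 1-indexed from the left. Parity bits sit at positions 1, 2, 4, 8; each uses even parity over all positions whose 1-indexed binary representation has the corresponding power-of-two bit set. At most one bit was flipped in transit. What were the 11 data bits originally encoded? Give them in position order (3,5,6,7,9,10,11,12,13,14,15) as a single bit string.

s1: b1⊕b3⊕b5⊕b7⊕b9⊕b11⊕b13⊕b15 = 0⊕0⊕0⊕0⊕0⊕1⊕1⊕1 = 1
s2: b2⊕b3⊕b6⊕b7⊕b10⊕b11⊕b14⊕b15 = 1⊕0⊕0⊕0⊕0⊕1⊕0⊕1 = 1
s4: b4⊕b5⊕b6⊕b7⊕b12⊕b13⊕b14⊕b15 = 1⊕0⊕0⊕0⊕0⊕1⊕0⊕1 = 1
s8: b8⊕b9⊕b10⊕b11⊕b12⊕b13⊕b14⊕b15 = 0⊕0⊕0⊕1⊕0⊕1⊕0⊕1 = 1
Syndrome (s8...s1) = 1111 → position 15.
Flip bit 15: corrected codeword = 010100000010100
Data bits at positions 3,5,6,7,9,10,11,12,13,14,15: 00000010100

00000010100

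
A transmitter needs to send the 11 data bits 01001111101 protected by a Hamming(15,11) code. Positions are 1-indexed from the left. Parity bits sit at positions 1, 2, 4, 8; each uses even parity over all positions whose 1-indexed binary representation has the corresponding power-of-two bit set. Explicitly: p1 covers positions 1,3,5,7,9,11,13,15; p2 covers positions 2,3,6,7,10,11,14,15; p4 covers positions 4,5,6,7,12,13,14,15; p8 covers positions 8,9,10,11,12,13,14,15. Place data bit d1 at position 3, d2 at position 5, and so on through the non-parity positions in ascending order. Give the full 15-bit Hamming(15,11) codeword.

Place data bits at non-power-of-two positions: b3=0, b5=1, b6=0, b7=0, b9=1, b10=1, b11=1, b12=1, b13=1, b14=0, b15=1.
p1 = XOR of data positions {3,5,7,9,11,13,15} = 0⊕1⊕0⊕1⊕1⊕1⊕1 = 1
p2 = XOR of data positions {3,6,7,10,11,14,15} = 0⊕0⊕0⊕1⊕1⊕0⊕1 = 1
p4 = XOR of data positions {5,6,7,12,13,14,15} = 1⊕0⊕0⊕1⊕1⊕0⊕1 = 0
p8 = XOR of data positions {9,10,11,12,13,14,15} = 1⊕1⊕1⊕1⊕1⊕0⊕1 = 0
Codeword b1..b15 = 110010001111101

110010001111101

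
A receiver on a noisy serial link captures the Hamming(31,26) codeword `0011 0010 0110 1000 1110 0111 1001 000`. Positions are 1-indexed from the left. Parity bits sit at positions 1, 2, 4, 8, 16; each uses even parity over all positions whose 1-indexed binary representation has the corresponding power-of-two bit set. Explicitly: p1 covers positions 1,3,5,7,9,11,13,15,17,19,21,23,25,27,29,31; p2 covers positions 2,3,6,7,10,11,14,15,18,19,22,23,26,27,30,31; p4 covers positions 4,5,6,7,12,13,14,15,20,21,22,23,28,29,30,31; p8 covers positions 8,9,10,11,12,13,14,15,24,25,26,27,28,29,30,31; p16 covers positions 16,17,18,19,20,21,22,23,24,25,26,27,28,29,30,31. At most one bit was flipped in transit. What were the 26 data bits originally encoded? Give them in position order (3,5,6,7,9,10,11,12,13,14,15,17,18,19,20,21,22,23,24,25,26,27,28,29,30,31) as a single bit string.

10010110100111001111001000

s1: b1⊕b3⊕b5⊕b7⊕b9⊕b11⊕b13⊕b15⊕b17⊕b19⊕b21⊕b23⊕b25⊕b27⊕b29⊕b31 = 0⊕1⊕0⊕1⊕0⊕1⊕1⊕0⊕1⊕1⊕0⊕1⊕1⊕0⊕0⊕0 = 0
s2: b2⊕b3⊕b6⊕b7⊕b10⊕b11⊕b14⊕b15⊕b18⊕b19⊕b22⊕b23⊕b26⊕b27⊕b30⊕b31 = 0⊕1⊕0⊕1⊕1⊕1⊕0⊕0⊕1⊕1⊕1⊕1⊕0⊕0⊕0⊕0 = 0
s4: b4⊕b5⊕b6⊕b7⊕b12⊕b13⊕b14⊕b15⊕b20⊕b21⊕b22⊕b23⊕b28⊕b29⊕b30⊕b31 = 1⊕0⊕0⊕1⊕0⊕1⊕0⊕0⊕0⊕0⊕1⊕1⊕1⊕0⊕0⊕0 = 0
s8: b8⊕b9⊕b10⊕b11⊕b12⊕b13⊕b14⊕b15⊕b24⊕b25⊕b26⊕b27⊕b28⊕b29⊕b30⊕b31 = 0⊕0⊕1⊕1⊕0⊕1⊕0⊕0⊕1⊕1⊕0⊕0⊕1⊕0⊕0⊕0 = 0
s16: b16⊕b17⊕b18⊕b19⊕b20⊕b21⊕b22⊕b23⊕b24⊕b25⊕b26⊕b27⊕b28⊕b29⊕b30⊕b31 = 0⊕1⊕1⊕1⊕0⊕0⊕1⊕1⊕1⊕1⊕0⊕0⊕1⊕0⊕0⊕0 = 0
Syndrome (s16...s1) = 00000 → position 0 (no error).
No correction needed.
Data bits at positions 3,5,6,7,9,10,11,12,13,14,15,17,18,19,20,21,22,23,24,25,26,27,28,29,30,31: 10010110100111001111001000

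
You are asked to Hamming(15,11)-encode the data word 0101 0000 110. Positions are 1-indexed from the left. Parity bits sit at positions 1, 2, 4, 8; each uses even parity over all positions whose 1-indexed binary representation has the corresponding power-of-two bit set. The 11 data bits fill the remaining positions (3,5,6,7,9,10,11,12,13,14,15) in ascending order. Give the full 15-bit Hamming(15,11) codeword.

Place data bits at non-power-of-two positions: b3=0, b5=1, b6=0, b7=1, b9=0, b10=0, b11=0, b12=0, b13=1, b14=1, b15=0.
p1 = XOR of data positions {3,5,7,9,11,13,15} = 0⊕1⊕1⊕0⊕0⊕1⊕0 = 1
p2 = XOR of data positions {3,6,7,10,11,14,15} = 0⊕0⊕1⊕0⊕0⊕1⊕0 = 0
p4 = XOR of data positions {5,6,7,12,13,14,15} = 1⊕0⊕1⊕0⊕1⊕1⊕0 = 0
p8 = XOR of data positions {9,10,11,12,13,14,15} = 0⊕0⊕0⊕0⊕1⊕1⊕0 = 0
Codeword b1..b15 = 100010100000110

100010100000110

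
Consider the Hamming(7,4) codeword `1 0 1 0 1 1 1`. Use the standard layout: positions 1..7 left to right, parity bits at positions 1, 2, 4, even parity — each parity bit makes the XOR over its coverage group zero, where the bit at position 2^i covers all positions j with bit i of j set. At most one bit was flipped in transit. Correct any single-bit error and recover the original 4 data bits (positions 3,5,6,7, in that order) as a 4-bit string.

1101

s1: b1⊕b3⊕b5⊕b7 = 1⊕1⊕1⊕1 = 0
s2: b2⊕b3⊕b6⊕b7 = 0⊕1⊕1⊕1 = 1
s4: b4⊕b5⊕b6⊕b7 = 0⊕1⊕1⊕1 = 1
Syndrome (s4...s1) = 110 → position 6.
Flip bit 6: corrected codeword = 1010101
Data bits at positions 3,5,6,7: 1101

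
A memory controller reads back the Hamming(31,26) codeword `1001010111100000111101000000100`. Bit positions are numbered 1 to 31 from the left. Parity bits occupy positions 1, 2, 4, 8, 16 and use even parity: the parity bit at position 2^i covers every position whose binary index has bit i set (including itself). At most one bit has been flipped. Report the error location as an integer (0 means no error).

s1: b1⊕b3⊕b5⊕b7⊕b9⊕b11⊕b13⊕b15⊕b17⊕b19⊕b21⊕b23⊕b25⊕b27⊕b29⊕b31 = 1⊕0⊕0⊕0⊕1⊕1⊕0⊕0⊕1⊕1⊕0⊕0⊕0⊕0⊕1⊕0 = 0
s2: b2⊕b3⊕b6⊕b7⊕b10⊕b11⊕b14⊕b15⊕b18⊕b19⊕b22⊕b23⊕b26⊕b27⊕b30⊕b31 = 0⊕0⊕1⊕0⊕1⊕1⊕0⊕0⊕1⊕1⊕1⊕0⊕0⊕0⊕0⊕0 = 0
s4: b4⊕b5⊕b6⊕b7⊕b12⊕b13⊕b14⊕b15⊕b20⊕b21⊕b22⊕b23⊕b28⊕b29⊕b30⊕b31 = 1⊕0⊕1⊕0⊕0⊕0⊕0⊕0⊕1⊕0⊕1⊕0⊕0⊕1⊕0⊕0 = 1
s8: b8⊕b9⊕b10⊕b11⊕b12⊕b13⊕b14⊕b15⊕b24⊕b25⊕b26⊕b27⊕b28⊕b29⊕b30⊕b31 = 1⊕1⊕1⊕1⊕0⊕0⊕0⊕0⊕0⊕0⊕0⊕0⊕0⊕1⊕0⊕0 = 1
s16: b16⊕b17⊕b18⊕b19⊕b20⊕b21⊕b22⊕b23⊕b24⊕b25⊕b26⊕b27⊕b28⊕b29⊕b30⊕b31 = 0⊕1⊕1⊕1⊕1⊕0⊕1⊕0⊕0⊕0⊕0⊕0⊕0⊕1⊕0⊕0 = 0
Syndrome (s16...s1) = 01100 → position 12.

12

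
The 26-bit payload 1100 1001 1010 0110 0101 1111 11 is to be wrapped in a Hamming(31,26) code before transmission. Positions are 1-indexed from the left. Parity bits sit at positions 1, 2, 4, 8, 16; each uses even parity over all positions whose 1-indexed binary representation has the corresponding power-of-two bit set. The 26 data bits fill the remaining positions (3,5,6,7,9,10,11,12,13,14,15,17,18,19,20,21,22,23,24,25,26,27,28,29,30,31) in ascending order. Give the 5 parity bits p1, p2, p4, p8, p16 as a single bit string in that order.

Place data bits at non-power-of-two positions: b3=1, b5=1, b6=0, b7=0, b9=1, b10=0, b11=0, b12=1, b13=1, b14=0, b15=1, b17=0, b18=0, b19=1, b20=1, b21=0, b22=0, b23=1, b24=0, b25=1, b26=1, b27=1, b28=1, b29=1, b30=1, b31=1.
p1 = XOR of data positions {3,5,7,9,11,13,15,17,19,21,23,25,27,29,31} = 1⊕1⊕0⊕1⊕0⊕1⊕1⊕0⊕1⊕0⊕1⊕1⊕1⊕1⊕1 = 1
p2 = XOR of data positions {3,6,7,10,11,14,15,18,19,22,23,26,27,30,31} = 1⊕0⊕0⊕0⊕0⊕0⊕1⊕0⊕1⊕0⊕1⊕1⊕1⊕1⊕1 = 0
p4 = XOR of data positions {5,6,7,12,13,14,15,20,21,22,23,28,29,30,31} = 1⊕0⊕0⊕1⊕1⊕0⊕1⊕1⊕0⊕0⊕1⊕1⊕1⊕1⊕1 = 0
p8 = XOR of data positions {9,10,11,12,13,14,15,24,25,26,27,28,29,30,31} = 1⊕0⊕0⊕1⊕1⊕0⊕1⊕0⊕1⊕1⊕1⊕1⊕1⊕1⊕1 = 1
p16 = XOR of data positions {17,18,19,20,21,22,23,24,25,26,27,28,29,30,31} = 0⊕0⊕1⊕1⊕0⊕0⊕1⊕0⊕1⊕1⊕1⊕1⊕1⊕1⊕1 = 0
Parity bits p1,p2,p4,p8,p16 = 10010

10010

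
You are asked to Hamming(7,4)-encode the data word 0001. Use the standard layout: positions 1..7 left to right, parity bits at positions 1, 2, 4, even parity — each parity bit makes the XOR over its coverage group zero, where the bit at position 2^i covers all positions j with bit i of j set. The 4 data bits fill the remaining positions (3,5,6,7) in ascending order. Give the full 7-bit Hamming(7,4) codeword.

Place data bits at non-power-of-two positions: b3=0, b5=0, b6=0, b7=1.
p1 = XOR of data positions {3,5,7} = 0⊕0⊕1 = 1
p2 = XOR of data positions {3,6,7} = 0⊕0⊕1 = 1
p4 = XOR of data positions {5,6,7} = 0⊕0⊕1 = 1
Codeword b1..b7 = 1101001

1101001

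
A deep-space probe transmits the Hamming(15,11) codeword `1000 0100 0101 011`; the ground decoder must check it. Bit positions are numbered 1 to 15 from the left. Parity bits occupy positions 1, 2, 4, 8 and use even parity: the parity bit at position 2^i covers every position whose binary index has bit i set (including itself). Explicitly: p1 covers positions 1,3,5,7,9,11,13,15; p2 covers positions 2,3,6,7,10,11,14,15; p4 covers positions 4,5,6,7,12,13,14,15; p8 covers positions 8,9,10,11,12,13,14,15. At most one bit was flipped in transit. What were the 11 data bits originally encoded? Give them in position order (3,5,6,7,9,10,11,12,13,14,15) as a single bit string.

00100101011

s1: b1⊕b3⊕b5⊕b7⊕b9⊕b11⊕b13⊕b15 = 1⊕0⊕0⊕0⊕0⊕0⊕0⊕1 = 0
s2: b2⊕b3⊕b6⊕b7⊕b10⊕b11⊕b14⊕b15 = 0⊕0⊕1⊕0⊕1⊕0⊕1⊕1 = 0
s4: b4⊕b5⊕b6⊕b7⊕b12⊕b13⊕b14⊕b15 = 0⊕0⊕1⊕0⊕1⊕0⊕1⊕1 = 0
s8: b8⊕b9⊕b10⊕b11⊕b12⊕b13⊕b14⊕b15 = 0⊕0⊕1⊕0⊕1⊕0⊕1⊕1 = 0
Syndrome (s8...s1) = 0000 → position 0 (no error).
No correction needed.
Data bits at positions 3,5,6,7,9,10,11,12,13,14,15: 00100101011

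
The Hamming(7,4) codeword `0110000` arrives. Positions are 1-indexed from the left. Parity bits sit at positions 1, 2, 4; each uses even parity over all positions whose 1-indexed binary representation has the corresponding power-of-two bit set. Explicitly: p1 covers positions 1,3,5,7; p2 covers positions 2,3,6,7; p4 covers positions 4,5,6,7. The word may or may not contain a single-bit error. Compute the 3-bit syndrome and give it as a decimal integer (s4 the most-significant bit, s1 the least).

1

s1: b1⊕b3⊕b5⊕b7 = 0⊕1⊕0⊕0 = 1
s2: b2⊕b3⊕b6⊕b7 = 1⊕1⊕0⊕0 = 0
s4: b4⊕b5⊕b6⊕b7 = 0⊕0⊕0⊕0 = 0
Syndrome (s4...s1) = 001 → position 1.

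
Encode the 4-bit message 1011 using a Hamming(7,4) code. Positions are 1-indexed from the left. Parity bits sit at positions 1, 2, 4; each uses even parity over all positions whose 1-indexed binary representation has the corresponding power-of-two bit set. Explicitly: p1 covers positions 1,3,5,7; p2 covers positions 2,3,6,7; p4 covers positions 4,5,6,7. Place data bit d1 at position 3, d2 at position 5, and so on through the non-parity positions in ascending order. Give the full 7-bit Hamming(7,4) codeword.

Place data bits at non-power-of-two positions: b3=1, b5=0, b6=1, b7=1.
p1 = XOR of data positions {3,5,7} = 1⊕0⊕1 = 0
p2 = XOR of data positions {3,6,7} = 1⊕1⊕1 = 1
p4 = XOR of data positions {5,6,7} = 0⊕1⊕1 = 0
Codeword b1..b7 = 0110011

0110011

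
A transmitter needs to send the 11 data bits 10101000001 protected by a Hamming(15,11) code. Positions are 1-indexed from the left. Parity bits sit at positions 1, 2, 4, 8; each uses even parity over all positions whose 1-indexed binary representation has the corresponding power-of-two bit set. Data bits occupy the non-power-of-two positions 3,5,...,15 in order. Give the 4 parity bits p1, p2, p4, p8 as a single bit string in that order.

Place data bits at non-power-of-two positions: b3=1, b5=0, b6=1, b7=0, b9=1, b10=0, b11=0, b12=0, b13=0, b14=0, b15=1.
p1 = XOR of data positions {3,5,7,9,11,13,15} = 1⊕0⊕0⊕1⊕0⊕0⊕1 = 1
p2 = XOR of data positions {3,6,7,10,11,14,15} = 1⊕1⊕0⊕0⊕0⊕0⊕1 = 1
p4 = XOR of data positions {5,6,7,12,13,14,15} = 0⊕1⊕0⊕0⊕0⊕0⊕1 = 0
p8 = XOR of data positions {9,10,11,12,13,14,15} = 1⊕0⊕0⊕0⊕0⊕0⊕1 = 0
Parity bits p1,p2,p4,p8 = 1100

1100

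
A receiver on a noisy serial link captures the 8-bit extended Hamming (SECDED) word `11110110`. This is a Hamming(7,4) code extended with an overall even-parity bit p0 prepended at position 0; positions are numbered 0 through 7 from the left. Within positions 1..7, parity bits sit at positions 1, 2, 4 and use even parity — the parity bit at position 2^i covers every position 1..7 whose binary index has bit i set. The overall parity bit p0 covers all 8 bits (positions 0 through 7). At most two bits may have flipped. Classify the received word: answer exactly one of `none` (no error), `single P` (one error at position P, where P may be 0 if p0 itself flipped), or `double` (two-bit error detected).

double

s1: b1⊕b3⊕b5⊕b7 = 1⊕1⊕1⊕0 = 1
s2: b2⊕b3⊕b6⊕b7 = 1⊕1⊕1⊕0 = 1
s4: b4⊕b5⊕b6⊕b7 = 0⊕1⊕1⊕0 = 0
Syndrome (s4...s1) = 011 → position 3.
Overall parity (XOR of all 8 bits, including p0): 1⊕1⊕1⊕1⊕0⊕1⊕1⊕0 = 0
Overall=0, syndrome position=3 → double-bit error detected (uncorrectable).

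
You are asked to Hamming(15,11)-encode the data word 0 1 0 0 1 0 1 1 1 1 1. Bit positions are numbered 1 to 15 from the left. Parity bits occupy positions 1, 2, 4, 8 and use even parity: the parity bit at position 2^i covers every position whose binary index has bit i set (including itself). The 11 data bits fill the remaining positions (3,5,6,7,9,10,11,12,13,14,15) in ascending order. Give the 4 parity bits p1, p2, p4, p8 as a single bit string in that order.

1110

Place data bits at non-power-of-two positions: b3=0, b5=1, b6=0, b7=0, b9=1, b10=0, b11=1, b12=1, b13=1, b14=1, b15=1.
p1 = XOR of data positions {3,5,7,9,11,13,15} = 0⊕1⊕0⊕1⊕1⊕1⊕1 = 1
p2 = XOR of data positions {3,6,7,10,11,14,15} = 0⊕0⊕0⊕0⊕1⊕1⊕1 = 1
p4 = XOR of data positions {5,6,7,12,13,14,15} = 1⊕0⊕0⊕1⊕1⊕1⊕1 = 1
p8 = XOR of data positions {9,10,11,12,13,14,15} = 1⊕0⊕1⊕1⊕1⊕1⊕1 = 0
Parity bits p1,p2,p4,p8 = 1110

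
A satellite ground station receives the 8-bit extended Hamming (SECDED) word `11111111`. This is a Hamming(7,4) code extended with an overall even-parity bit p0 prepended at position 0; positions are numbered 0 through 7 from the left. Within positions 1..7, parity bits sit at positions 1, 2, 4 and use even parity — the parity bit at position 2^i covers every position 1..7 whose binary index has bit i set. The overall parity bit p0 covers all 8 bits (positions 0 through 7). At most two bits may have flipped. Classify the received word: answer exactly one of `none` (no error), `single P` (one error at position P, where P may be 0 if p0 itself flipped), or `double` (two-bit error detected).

none

s1: b1⊕b3⊕b5⊕b7 = 1⊕1⊕1⊕1 = 0
s2: b2⊕b3⊕b6⊕b7 = 1⊕1⊕1⊕1 = 0
s4: b4⊕b5⊕b6⊕b7 = 1⊕1⊕1⊕1 = 0
Syndrome (s4...s1) = 000 → position 0 (no error).
Overall parity (XOR of all 8 bits, including p0): 1⊕1⊕1⊕1⊕1⊕1⊕1⊕1 = 0
Overall=0, syndrome position=0 → no error.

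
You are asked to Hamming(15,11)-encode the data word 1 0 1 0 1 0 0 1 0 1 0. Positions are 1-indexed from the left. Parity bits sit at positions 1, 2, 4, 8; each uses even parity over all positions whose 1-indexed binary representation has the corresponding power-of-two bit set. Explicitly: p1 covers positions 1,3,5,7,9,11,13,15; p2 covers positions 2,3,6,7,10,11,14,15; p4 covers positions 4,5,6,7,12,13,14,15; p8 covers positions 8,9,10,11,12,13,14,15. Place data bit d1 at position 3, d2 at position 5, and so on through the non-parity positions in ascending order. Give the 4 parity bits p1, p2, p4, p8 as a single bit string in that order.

0111

Place data bits at non-power-of-two positions: b3=1, b5=0, b6=1, b7=0, b9=1, b10=0, b11=0, b12=1, b13=0, b14=1, b15=0.
p1 = XOR of data positions {3,5,7,9,11,13,15} = 1⊕0⊕0⊕1⊕0⊕0⊕0 = 0
p2 = XOR of data positions {3,6,7,10,11,14,15} = 1⊕1⊕0⊕0⊕0⊕1⊕0 = 1
p4 = XOR of data positions {5,6,7,12,13,14,15} = 0⊕1⊕0⊕1⊕0⊕1⊕0 = 1
p8 = XOR of data positions {9,10,11,12,13,14,15} = 1⊕0⊕0⊕1⊕0⊕1⊕0 = 1
Parity bits p1,p2,p4,p8 = 0111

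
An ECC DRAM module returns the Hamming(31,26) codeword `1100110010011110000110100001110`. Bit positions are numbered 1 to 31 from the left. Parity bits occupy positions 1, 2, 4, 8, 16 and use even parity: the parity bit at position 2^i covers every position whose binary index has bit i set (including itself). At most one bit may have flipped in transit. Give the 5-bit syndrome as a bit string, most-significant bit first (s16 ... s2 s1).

00000

s1: b1⊕b3⊕b5⊕b7⊕b9⊕b11⊕b13⊕b15⊕b17⊕b19⊕b21⊕b23⊕b25⊕b27⊕b29⊕b31 = 1⊕0⊕1⊕0⊕1⊕0⊕1⊕1⊕0⊕0⊕1⊕1⊕0⊕0⊕1⊕0 = 0
s2: b2⊕b3⊕b6⊕b7⊕b10⊕b11⊕b14⊕b15⊕b18⊕b19⊕b22⊕b23⊕b26⊕b27⊕b30⊕b31 = 1⊕0⊕1⊕0⊕0⊕0⊕1⊕1⊕0⊕0⊕0⊕1⊕0⊕0⊕1⊕0 = 0
s4: b4⊕b5⊕b6⊕b7⊕b12⊕b13⊕b14⊕b15⊕b20⊕b21⊕b22⊕b23⊕b28⊕b29⊕b30⊕b31 = 0⊕1⊕1⊕0⊕1⊕1⊕1⊕1⊕1⊕1⊕0⊕1⊕1⊕1⊕1⊕0 = 0
s8: b8⊕b9⊕b10⊕b11⊕b12⊕b13⊕b14⊕b15⊕b24⊕b25⊕b26⊕b27⊕b28⊕b29⊕b30⊕b31 = 0⊕1⊕0⊕0⊕1⊕1⊕1⊕1⊕0⊕0⊕0⊕0⊕1⊕1⊕1⊕0 = 0
s16: b16⊕b17⊕b18⊕b19⊕b20⊕b21⊕b22⊕b23⊕b24⊕b25⊕b26⊕b27⊕b28⊕b29⊕b30⊕b31 = 0⊕0⊕0⊕0⊕1⊕1⊕0⊕1⊕0⊕0⊕0⊕0⊕1⊕1⊕1⊕0 = 0
Syndrome (s16...s1) = 00000 → position 0 (no error).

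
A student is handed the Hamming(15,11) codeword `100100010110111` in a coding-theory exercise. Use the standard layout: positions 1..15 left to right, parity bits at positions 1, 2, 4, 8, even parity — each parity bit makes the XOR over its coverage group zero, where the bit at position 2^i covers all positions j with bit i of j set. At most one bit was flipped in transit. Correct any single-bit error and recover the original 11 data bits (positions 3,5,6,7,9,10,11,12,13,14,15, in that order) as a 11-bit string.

s1: b1⊕b3⊕b5⊕b7⊕b9⊕b11⊕b13⊕b15 = 1⊕0⊕0⊕0⊕0⊕1⊕1⊕1 = 0
s2: b2⊕b3⊕b6⊕b7⊕b10⊕b11⊕b14⊕b15 = 0⊕0⊕0⊕0⊕1⊕1⊕1⊕1 = 0
s4: b4⊕b5⊕b6⊕b7⊕b12⊕b13⊕b14⊕b15 = 1⊕0⊕0⊕0⊕0⊕1⊕1⊕1 = 0
s8: b8⊕b9⊕b10⊕b11⊕b12⊕b13⊕b14⊕b15 = 1⊕0⊕1⊕1⊕0⊕1⊕1⊕1 = 0
Syndrome (s8...s1) = 0000 → position 0 (no error).
No correction needed.
Data bits at positions 3,5,6,7,9,10,11,12,13,14,15: 00000110111

00000110111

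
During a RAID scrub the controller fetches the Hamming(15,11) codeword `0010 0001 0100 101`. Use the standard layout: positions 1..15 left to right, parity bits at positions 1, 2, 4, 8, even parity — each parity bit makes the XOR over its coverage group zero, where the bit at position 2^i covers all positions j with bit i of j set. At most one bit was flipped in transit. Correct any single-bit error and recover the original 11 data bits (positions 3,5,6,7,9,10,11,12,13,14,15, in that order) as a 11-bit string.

s1: b1⊕b3⊕b5⊕b7⊕b9⊕b11⊕b13⊕b15 = 0⊕1⊕0⊕0⊕0⊕0⊕1⊕1 = 1
s2: b2⊕b3⊕b6⊕b7⊕b10⊕b11⊕b14⊕b15 = 0⊕1⊕0⊕0⊕1⊕0⊕0⊕1 = 1
s4: b4⊕b5⊕b6⊕b7⊕b12⊕b13⊕b14⊕b15 = 0⊕0⊕0⊕0⊕0⊕1⊕0⊕1 = 0
s8: b8⊕b9⊕b10⊕b11⊕b12⊕b13⊕b14⊕b15 = 1⊕0⊕1⊕0⊕0⊕1⊕0⊕1 = 0
Syndrome (s8...s1) = 0011 → position 3.
Flip bit 3: corrected codeword = 000000010100101
Data bits at positions 3,5,6,7,9,10,11,12,13,14,15: 00000100101

00000100101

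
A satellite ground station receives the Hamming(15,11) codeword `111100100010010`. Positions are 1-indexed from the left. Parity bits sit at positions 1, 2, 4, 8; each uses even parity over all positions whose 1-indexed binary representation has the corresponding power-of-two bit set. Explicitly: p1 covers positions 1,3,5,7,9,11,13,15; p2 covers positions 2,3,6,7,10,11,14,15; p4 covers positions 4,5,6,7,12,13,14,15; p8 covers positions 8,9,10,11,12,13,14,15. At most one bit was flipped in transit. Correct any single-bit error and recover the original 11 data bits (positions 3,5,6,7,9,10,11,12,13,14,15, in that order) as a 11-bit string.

10110010010

s1: b1⊕b3⊕b5⊕b7⊕b9⊕b11⊕b13⊕b15 = 1⊕1⊕0⊕1⊕0⊕1⊕0⊕0 = 0
s2: b2⊕b3⊕b6⊕b7⊕b10⊕b11⊕b14⊕b15 = 1⊕1⊕0⊕1⊕0⊕1⊕1⊕0 = 1
s4: b4⊕b5⊕b6⊕b7⊕b12⊕b13⊕b14⊕b15 = 1⊕0⊕0⊕1⊕0⊕0⊕1⊕0 = 1
s8: b8⊕b9⊕b10⊕b11⊕b12⊕b13⊕b14⊕b15 = 0⊕0⊕0⊕1⊕0⊕0⊕1⊕0 = 0
Syndrome (s8...s1) = 0110 → position 6.
Flip bit 6: corrected codeword = 111101100010010
Data bits at positions 3,5,6,7,9,10,11,12,13,14,15: 10110010010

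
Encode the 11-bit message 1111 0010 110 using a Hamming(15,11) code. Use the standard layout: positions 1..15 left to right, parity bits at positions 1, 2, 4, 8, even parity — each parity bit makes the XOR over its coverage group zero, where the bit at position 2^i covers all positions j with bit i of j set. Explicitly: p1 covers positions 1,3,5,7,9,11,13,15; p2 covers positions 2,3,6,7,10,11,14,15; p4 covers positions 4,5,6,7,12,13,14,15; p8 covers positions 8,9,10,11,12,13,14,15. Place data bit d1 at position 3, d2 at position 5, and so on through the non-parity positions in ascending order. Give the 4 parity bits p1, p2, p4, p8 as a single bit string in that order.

1111

Place data bits at non-power-of-two positions: b3=1, b5=1, b6=1, b7=1, b9=0, b10=0, b11=1, b12=0, b13=1, b14=1, b15=0.
p1 = XOR of data positions {3,5,7,9,11,13,15} = 1⊕1⊕1⊕0⊕1⊕1⊕0 = 1
p2 = XOR of data positions {3,6,7,10,11,14,15} = 1⊕1⊕1⊕0⊕1⊕1⊕0 = 1
p4 = XOR of data positions {5,6,7,12,13,14,15} = 1⊕1⊕1⊕0⊕1⊕1⊕0 = 1
p8 = XOR of data positions {9,10,11,12,13,14,15} = 0⊕0⊕1⊕0⊕1⊕1⊕0 = 1
Parity bits p1,p2,p4,p8 = 1111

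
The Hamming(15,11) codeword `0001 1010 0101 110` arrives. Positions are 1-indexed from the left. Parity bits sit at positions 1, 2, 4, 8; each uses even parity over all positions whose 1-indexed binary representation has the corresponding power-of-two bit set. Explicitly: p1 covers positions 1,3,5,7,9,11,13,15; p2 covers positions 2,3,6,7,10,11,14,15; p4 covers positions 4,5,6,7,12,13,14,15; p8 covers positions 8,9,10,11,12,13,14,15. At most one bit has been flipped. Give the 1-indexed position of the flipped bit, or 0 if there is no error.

s1: b1⊕b3⊕b5⊕b7⊕b9⊕b11⊕b13⊕b15 = 0⊕0⊕1⊕1⊕0⊕0⊕1⊕0 = 1
s2: b2⊕b3⊕b6⊕b7⊕b10⊕b11⊕b14⊕b15 = 0⊕0⊕0⊕1⊕1⊕0⊕1⊕0 = 1
s4: b4⊕b5⊕b6⊕b7⊕b12⊕b13⊕b14⊕b15 = 1⊕1⊕0⊕1⊕1⊕1⊕1⊕0 = 0
s8: b8⊕b9⊕b10⊕b11⊕b12⊕b13⊕b14⊕b15 = 0⊕0⊕1⊕0⊕1⊕1⊕1⊕0 = 0
Syndrome (s8...s1) = 0011 → position 3.

3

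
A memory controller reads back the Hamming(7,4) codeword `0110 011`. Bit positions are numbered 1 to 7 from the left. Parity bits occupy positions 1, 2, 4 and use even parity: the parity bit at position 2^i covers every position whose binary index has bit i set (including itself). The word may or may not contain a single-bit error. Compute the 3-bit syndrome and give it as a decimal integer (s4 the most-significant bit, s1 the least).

s1: b1⊕b3⊕b5⊕b7 = 0⊕1⊕0⊕1 = 0
s2: b2⊕b3⊕b6⊕b7 = 1⊕1⊕1⊕1 = 0
s4: b4⊕b5⊕b6⊕b7 = 0⊕0⊕1⊕1 = 0
Syndrome (s4...s1) = 000 → position 0 (no error).

0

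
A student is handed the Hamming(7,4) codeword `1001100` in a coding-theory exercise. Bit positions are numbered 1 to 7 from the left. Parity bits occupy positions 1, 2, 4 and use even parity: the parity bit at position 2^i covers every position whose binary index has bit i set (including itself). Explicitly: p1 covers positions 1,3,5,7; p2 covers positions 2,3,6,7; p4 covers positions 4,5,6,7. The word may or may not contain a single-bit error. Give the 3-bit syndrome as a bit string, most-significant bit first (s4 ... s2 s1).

000

s1: b1⊕b3⊕b5⊕b7 = 1⊕0⊕1⊕0 = 0
s2: b2⊕b3⊕b6⊕b7 = 0⊕0⊕0⊕0 = 0
s4: b4⊕b5⊕b6⊕b7 = 1⊕1⊕0⊕0 = 0
Syndrome (s4...s1) = 000 → position 0 (no error).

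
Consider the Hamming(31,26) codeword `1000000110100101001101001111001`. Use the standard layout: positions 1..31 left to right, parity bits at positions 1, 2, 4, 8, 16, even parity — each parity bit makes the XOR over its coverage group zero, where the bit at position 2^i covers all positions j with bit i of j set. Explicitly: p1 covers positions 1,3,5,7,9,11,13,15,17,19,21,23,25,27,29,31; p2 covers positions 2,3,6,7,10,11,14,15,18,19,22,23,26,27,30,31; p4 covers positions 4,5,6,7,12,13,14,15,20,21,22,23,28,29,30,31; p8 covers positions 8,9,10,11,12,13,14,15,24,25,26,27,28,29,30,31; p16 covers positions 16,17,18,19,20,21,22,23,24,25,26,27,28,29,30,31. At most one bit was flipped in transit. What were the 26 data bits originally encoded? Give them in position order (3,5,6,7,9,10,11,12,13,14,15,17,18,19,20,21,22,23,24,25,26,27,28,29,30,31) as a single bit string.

s1: b1⊕b3⊕b5⊕b7⊕b9⊕b11⊕b13⊕b15⊕b17⊕b19⊕b21⊕b23⊕b25⊕b27⊕b29⊕b31 = 1⊕0⊕0⊕0⊕1⊕1⊕0⊕0⊕0⊕1⊕0⊕0⊕1⊕1⊕0⊕1 = 1
s2: b2⊕b3⊕b6⊕b7⊕b10⊕b11⊕b14⊕b15⊕b18⊕b19⊕b22⊕b23⊕b26⊕b27⊕b30⊕b31 = 0⊕0⊕0⊕0⊕0⊕1⊕1⊕0⊕0⊕1⊕1⊕0⊕1⊕1⊕0⊕1 = 1
s4: b4⊕b5⊕b6⊕b7⊕b12⊕b13⊕b14⊕b15⊕b20⊕b21⊕b22⊕b23⊕b28⊕b29⊕b30⊕b31 = 0⊕0⊕0⊕0⊕0⊕0⊕1⊕0⊕1⊕0⊕1⊕0⊕1⊕0⊕0⊕1 = 1
s8: b8⊕b9⊕b10⊕b11⊕b12⊕b13⊕b14⊕b15⊕b24⊕b25⊕b26⊕b27⊕b28⊕b29⊕b30⊕b31 = 1⊕1⊕0⊕1⊕0⊕0⊕1⊕0⊕0⊕1⊕1⊕1⊕1⊕0⊕0⊕1 = 1
s16: b16⊕b17⊕b18⊕b19⊕b20⊕b21⊕b22⊕b23⊕b24⊕b25⊕b26⊕b27⊕b28⊕b29⊕b30⊕b31 = 1⊕0⊕0⊕1⊕1⊕0⊕1⊕0⊕0⊕1⊕1⊕1⊕1⊕0⊕0⊕1 = 1
Syndrome (s16...s1) = 11111 → position 31.
Flip bit 31: corrected codeword = 1000000110100101001101001111000
Data bits at positions 3,5,6,7,9,10,11,12,13,14,15,17,18,19,20,21,22,23,24,25,26,27,28,29,30,31: 00001010010001101001111000

00001010010001101001111000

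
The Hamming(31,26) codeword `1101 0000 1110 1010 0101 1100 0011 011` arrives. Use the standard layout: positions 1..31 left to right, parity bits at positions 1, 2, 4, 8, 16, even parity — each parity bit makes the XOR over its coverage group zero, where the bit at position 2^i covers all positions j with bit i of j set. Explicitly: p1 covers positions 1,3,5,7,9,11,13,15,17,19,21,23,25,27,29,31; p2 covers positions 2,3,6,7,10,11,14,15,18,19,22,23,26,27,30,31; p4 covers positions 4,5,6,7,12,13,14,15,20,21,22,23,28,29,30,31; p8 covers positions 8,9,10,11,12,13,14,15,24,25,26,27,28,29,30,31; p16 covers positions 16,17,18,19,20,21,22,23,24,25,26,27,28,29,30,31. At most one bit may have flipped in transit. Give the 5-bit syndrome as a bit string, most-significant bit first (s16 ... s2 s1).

01110

s1: b1⊕b3⊕b5⊕b7⊕b9⊕b11⊕b13⊕b15⊕b17⊕b19⊕b21⊕b23⊕b25⊕b27⊕b29⊕b31 = 1⊕0⊕0⊕0⊕1⊕1⊕1⊕1⊕0⊕0⊕1⊕0⊕0⊕1⊕0⊕1 = 0
s2: b2⊕b3⊕b6⊕b7⊕b10⊕b11⊕b14⊕b15⊕b18⊕b19⊕b22⊕b23⊕b26⊕b27⊕b30⊕b31 = 1⊕0⊕0⊕0⊕1⊕1⊕0⊕1⊕1⊕0⊕1⊕0⊕0⊕1⊕1⊕1 = 1
s4: b4⊕b5⊕b6⊕b7⊕b12⊕b13⊕b14⊕b15⊕b20⊕b21⊕b22⊕b23⊕b28⊕b29⊕b30⊕b31 = 1⊕0⊕0⊕0⊕0⊕1⊕0⊕1⊕1⊕1⊕1⊕0⊕1⊕0⊕1⊕1 = 1
s8: b8⊕b9⊕b10⊕b11⊕b12⊕b13⊕b14⊕b15⊕b24⊕b25⊕b26⊕b27⊕b28⊕b29⊕b30⊕b31 = 0⊕1⊕1⊕1⊕0⊕1⊕0⊕1⊕0⊕0⊕0⊕1⊕1⊕0⊕1⊕1 = 1
s16: b16⊕b17⊕b18⊕b19⊕b20⊕b21⊕b22⊕b23⊕b24⊕b25⊕b26⊕b27⊕b28⊕b29⊕b30⊕b31 = 0⊕0⊕1⊕0⊕1⊕1⊕1⊕0⊕0⊕0⊕0⊕1⊕1⊕0⊕1⊕1 = 0
Syndrome (s16...s1) = 01110 → position 14.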